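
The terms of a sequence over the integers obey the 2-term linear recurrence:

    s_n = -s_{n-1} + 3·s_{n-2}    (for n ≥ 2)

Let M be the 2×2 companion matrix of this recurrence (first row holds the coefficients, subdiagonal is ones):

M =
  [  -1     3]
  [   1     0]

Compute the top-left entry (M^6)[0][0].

97

(M^6)[0][0] is the top entry after applying M 6 times to the unit state (1, 0). Equivalently it is h_{7} for the auxiliary sequence (h_n) obeying the same recurrence with h_1 = 1 and h_i = 0 for 0 ≤ i < 1:
h_2 = -1·1 + 3·0 = -1
h_3 = -1·-1 + 3·1 = 4
h_4 = -1·4 + 3·-1 = -7
h_5 = -1·-7 + 3·4 = 19
h_6 = -1·19 + 3·-7 = -40
h_7 = -1·-40 + 3·19 = 97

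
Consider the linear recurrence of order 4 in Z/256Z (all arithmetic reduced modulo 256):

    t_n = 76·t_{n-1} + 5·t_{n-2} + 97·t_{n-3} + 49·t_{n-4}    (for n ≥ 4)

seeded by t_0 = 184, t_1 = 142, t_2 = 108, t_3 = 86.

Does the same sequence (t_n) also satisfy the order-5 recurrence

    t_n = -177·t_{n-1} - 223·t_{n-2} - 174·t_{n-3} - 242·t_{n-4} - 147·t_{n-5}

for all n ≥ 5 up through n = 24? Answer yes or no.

Terms t_0..t_24: 184, 142, 108, 86, 170, 64, 148, 16, 110, 76, 26, 242, 52, 144, 112, 22, 60, 62, 90, 224, 60, 40, 38, 172, 114
n=5: candidate gives 64, actual t_5 = 64 ✓
n=6: candidate gives 148, actual t_6 = 148 ✓
n=7: candidate gives 16, actual t_7 = 16 ✓
n=8: candidate gives 110, actual t_8 = 110 ✓
n=9: candidate gives 76, actual t_9 = 76 ✓
n=10: candidate gives 26, actual t_10 = 26 ✓
n=11: candidate gives 242, actual t_11 = 242 ✓
n=12: candidate gives 52, actual t_12 = 52 ✓
n=13: candidate gives 144, actual t_13 = 144 ✓
n=14: candidate gives 112, actual t_14 = 112 ✓
n=15: candidate gives 22, actual t_15 = 22 ✓
n=16: candidate gives 60, actual t_16 = 60 ✓
n=17: candidate gives 62, actual t_17 = 62 ✓
n=18: candidate gives 90, actual t_18 = 90 ✓
n=19: candidate gives 224, actual t_19 = 224 ✓
n=20: candidate gives 60, actual t_20 = 60 ✓
n=21: candidate gives 40, actual t_21 = 40 ✓
n=22: candidate gives 38, actual t_22 = 38 ✓
n=23: candidate gives 172, actual t_23 = 172 ✓
n=24: candidate gives 114, actual t_24 = 114 ✓

yes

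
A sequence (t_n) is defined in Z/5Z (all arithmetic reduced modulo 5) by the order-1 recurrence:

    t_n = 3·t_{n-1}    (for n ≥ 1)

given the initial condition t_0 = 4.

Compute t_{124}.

4

t_1 = 3·4 = 2
t_2 = 3·2 = 1
t_3 = 3·1 = 3
t_4 = 3·3 = 4
(t_4) = (4) = (t_0), so the sequence has period 4.
124 ≡ 0 (mod 4), hence t_124 = t_0 = 4.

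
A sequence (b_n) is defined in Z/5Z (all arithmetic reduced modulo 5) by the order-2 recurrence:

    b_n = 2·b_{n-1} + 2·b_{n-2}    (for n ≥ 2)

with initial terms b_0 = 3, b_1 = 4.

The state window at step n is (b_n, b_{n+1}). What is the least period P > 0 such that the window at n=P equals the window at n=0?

24

n=0: window = (3, 4)
n=1: window = (4, 4)
n=2: window = (4, 1)
n=3: window = (1, 0)
n=4: window = (0, 2)
n=5: window = (2, 4)
n=6: window = (4, 2)
n=7: window = (2, 2)
n=8: window = (2, 3)
n=9: window = (3, 0)
n=10: window = (0, 1)
n=11: window = (1, 2)
n=12: window = (2, 1)
n=13: window = (1, 1)
n=14: window = (1, 4)
n=15: window = (4, 0)
n=16: window = (0, 3)
n=17: window = (3, 1)
n=18: window = (1, 3)
n=19: window = (3, 3)
n=20: window = (3, 2)
n=21: window = (2, 0)
n=22: window = (0, 4)
n=23: window = (4, 3)
n=24: window = (3, 4)
window at n=24 equals window at n=0 → period = 24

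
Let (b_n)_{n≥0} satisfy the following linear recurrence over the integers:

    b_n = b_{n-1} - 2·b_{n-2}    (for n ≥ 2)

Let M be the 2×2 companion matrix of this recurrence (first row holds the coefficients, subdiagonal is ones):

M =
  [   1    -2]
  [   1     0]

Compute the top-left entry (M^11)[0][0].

45

(M^11)[0][0] is the top entry after applying M 11 times to the unit state (1, 0). Equivalently it is h_{12} for the auxiliary sequence (h_n) obeying the same recurrence with h_1 = 1 and h_i = 0 for 0 ≤ i < 1:
h_2 = 1·1 + -2·0 = 1
h_3 = 1·1 + -2·1 = -1
h_4 = 1·-1 + -2·1 = -3
h_5 = 1·-3 + -2·-1 = -1
h_6 = 1·-1 + -2·-3 = 5
h_7 = 1·5 + -2·-1 = 7
h_8 = 1·7 + -2·5 = -3
h_9 = 1·-3 + -2·7 = -17
h_10 = 1·-17 + -2·-3 = -11
h_11 = 1·-11 + -2·-17 = 23
h_12 = 1·23 + -2·-11 = 45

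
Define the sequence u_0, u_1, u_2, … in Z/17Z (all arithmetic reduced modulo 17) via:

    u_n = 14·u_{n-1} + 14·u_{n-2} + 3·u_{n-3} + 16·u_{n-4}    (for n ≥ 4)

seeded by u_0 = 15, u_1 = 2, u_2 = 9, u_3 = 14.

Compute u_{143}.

u_4 = 14·14 + 14·9 + 3·2 + 16·15 = 7
u_5 = 14·7 + 14·14 + 3·9 + 16·2 = 13
u_6 = 14·13 + 14·7 + 3·14 + 16·9 = 7
u_7 = 14·7 + 14·13 + 3·7 + 16·14 = 15
u_8 = 14·15 + 14·7 + 3·13 + 16·7 = 0
u_9 = 14·0 + 14·15 + 3·7 + 16·13 = 14
Continuing the recurrence:
  u_10 = 13;  u_11 = 6;  u_12 = 2;  u_13 = 1;  u_14 = 13;  u_15 = 9
  u_16 = 3;  u_17 = 2;  u_18 = 16;  u_19 = 14;  u_20 = 15;  u_21 = 10
  u_22 = 2;  u_23 = 12;  u_24 = 7;  u_25 = 7;  u_26 = 9;  u_27 = 12
  u_28 = 2;  u_29 = 12;  u_30 = 2;  u_31 = 3;  u_32 = 2;  u_33 = 13
  u_34 = 13;  u_35 = 10;  u_36 = 2;  u_37 = 7;  u_38 = 7;  u_39 = 5
  u_40 = 0;  u_41 = 16;  u_42 = 11;  u_43 = 16;  u_44 = 1;  u_45 = 0
  u_46 = 0;  u_47 = 4;  u_48 = 4;  u_49 = 10;  u_50 = 4;  u_51 = 0
  u_52 = 14;  u_53 = 11;  u_54 = 6;  u_55 = 8;  u_56 = 11;  u_57 = 1
  u_58 = 16;  u_59 = 8;  u_60 = 5;  u_61 = 8;  u_62 = 3;  u_63 = 8
  u_64 = 3;  u_65 = 2;  u_66 = 6;  u_67 = 11;  u_68 = 3;  u_69 = 8
  u_70 = 11;  u_71 = 9;  u_72 = 12;  u_73 = 13;  u_74 = 9;  u_75 = 12
  u_76 = 15;  u_77 = 1;  u_78 = 13;  u_79 = 8;  u_80 = 10;  u_81 = 1
  u_82 = 12;  u_83 = 0;  u_84 = 8;  u_85 = 11;  u_86 = 16;  u_87 = 11
  u_88 = 12;  u_89 = 2;  u_90 = 9;  u_91 = 9;  u_92 = 8;  u_93 = 8
  u_94 = 4;  u_95 = 13;  u_96 = 16;  u_97 = 2;  u_98 = 15;  u_99 = 1
  u_100 = 10;  u_101 = 10;  u_102 = 13;  u_103 = 11;  u_104 = 16;  u_105 = 16
  u_106 = 9;  u_107 = 13;  u_108 = 0;  u_109 = 6;  u_110 = 12;  u_111 = 1
  u_112 = 13;  u_113 = 5;  u_114 = 5;  u_115 = 8;  u_116 = 14;  u_117 = 12
  u_118 = 9;  u_119 = 5;  u_120 = 14;  u_121 = 9;  u_122 = 5;  u_123 = 12
  u_124 = 13;  u_125 = 16;  u_126 = 12;  u_127 = 11;  u_128 = 0;  u_129 = 4
  u_130 = 9;  u_131 = 1;  u_132 = 16;  u_133 = 6;  u_134 = 13;  u_135 = 7
  u_136 = 10;  u_137 = 16;  u_138 = 15;  u_139 = 15;  u_140 = 16;  u_141 = 4
u_142 = 14·4 + 14·16 + 3·15 + 16·15 = 4
u_143 = 14·4 + 14·4 + 3·16 + 16·15 = 9

9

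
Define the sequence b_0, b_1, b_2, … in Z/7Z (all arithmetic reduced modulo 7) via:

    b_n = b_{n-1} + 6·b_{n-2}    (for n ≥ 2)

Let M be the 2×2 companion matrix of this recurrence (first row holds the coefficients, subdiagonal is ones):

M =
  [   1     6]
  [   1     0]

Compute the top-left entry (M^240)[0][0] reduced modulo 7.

(M^240)[0][0] is the top entry after applying M 240 times to the unit state (1, 0). Equivalently it is h_{241} for the auxiliary sequence (h_n) obeying the same recurrence with h_1 = 1 and h_i = 0 for 0 ≤ i < 1:
h_2 = 1·1 + 6·0 = 1
h_3 = 1·1 + 6·1 = 0
h_4 = 1·0 + 6·1 = 6
h_5 = 1·6 + 6·0 = 6
h_6 = 1·6 + 6·6 = 0
h_7 = 1·0 + 6·6 = 1
(h_6, h_7) = (0, 1) = (h_0, h_1), so the sequence has period 6.
241 ≡ 1 (mod 6), hence h_241 = h_1 = 1.

1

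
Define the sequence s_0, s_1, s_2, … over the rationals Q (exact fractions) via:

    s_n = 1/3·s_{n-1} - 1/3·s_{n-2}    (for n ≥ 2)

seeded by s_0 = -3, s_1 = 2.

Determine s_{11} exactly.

599/59049

s_2 = 1/3·2 + -1/3·-3 = 5/3
s_3 = 1/3·5/3 + -1/3·2 = -1/9
s_4 = 1/3·-1/9 + -1/3·5/3 = -16/27
s_5 = 1/3·-16/27 + -1/3·-1/9 = -13/81
s_6 = 1/3·-13/81 + -1/3·-16/27 = 35/243
s_7 = 1/3·35/243 + -1/3·-13/81 = 74/729
s_8 = 1/3·74/729 + -1/3·35/243 = -31/2187
s_9 = 1/3·-31/2187 + -1/3·74/729 = -253/6561
s_10 = 1/3·-253/6561 + -1/3·-31/2187 = -160/19683
s_11 = 1/3·-160/19683 + -1/3·-253/6561 = 599/59049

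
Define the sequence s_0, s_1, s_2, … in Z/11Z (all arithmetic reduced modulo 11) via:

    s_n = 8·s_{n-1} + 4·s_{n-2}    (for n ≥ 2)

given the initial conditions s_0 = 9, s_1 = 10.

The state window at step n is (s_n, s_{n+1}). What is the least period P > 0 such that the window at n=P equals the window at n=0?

10

n=0: window = (9, 10)
n=1: window = (10, 6)
n=2: window = (6, 0)
n=3: window = (0, 2)
n=4: window = (2, 5)
n=5: window = (5, 4)
n=6: window = (4, 8)
n=7: window = (8, 3)
n=8: window = (3, 1)
n=9: window = (1, 9)
n=10: window = (9, 10)
window at n=10 equals window at n=0 → period = 10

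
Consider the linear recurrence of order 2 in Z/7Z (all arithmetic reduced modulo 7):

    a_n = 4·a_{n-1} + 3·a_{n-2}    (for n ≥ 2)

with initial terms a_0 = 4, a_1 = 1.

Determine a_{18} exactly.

a_2 = 4·1 + 3·4 = 2
a_3 = 4·2 + 3·1 = 4
a_4 = 4·4 + 3·2 = 1
(a_3, a_4) = (4, 1) = (a_0, a_1), so the sequence has period 3.
18 ≡ 0 (mod 3), hence a_18 = a_0 = 4.

4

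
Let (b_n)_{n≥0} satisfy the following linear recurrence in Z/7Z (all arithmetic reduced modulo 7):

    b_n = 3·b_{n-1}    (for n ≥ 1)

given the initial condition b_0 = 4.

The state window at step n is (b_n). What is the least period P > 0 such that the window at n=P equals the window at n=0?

6

n=0: window = (4)
n=1: window = (5)
n=2: window = (1)
n=3: window = (3)
n=4: window = (2)
n=5: window = (6)
n=6: window = (4)
window at n=6 equals window at n=0 → period = 6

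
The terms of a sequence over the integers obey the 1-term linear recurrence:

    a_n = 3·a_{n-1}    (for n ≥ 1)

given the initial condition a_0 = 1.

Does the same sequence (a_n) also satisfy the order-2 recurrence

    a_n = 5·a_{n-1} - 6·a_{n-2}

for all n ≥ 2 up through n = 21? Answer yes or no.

Terms a_0..a_21: 1, 3, 9, 27, 81, 243, 729, 2187, 6561, 19683, 59049, 177147, 531441, 1594323, 4782969, 14348907, 43046721, 129140163, 387420489, 1162261467, 3486784401, 10460353203
n=2: candidate gives 9, actual a_2 = 9 ✓
n=3: candidate gives 27, actual a_3 = 27 ✓
n=4: candidate gives 81, actual a_4 = 81 ✓
n=5: candidate gives 243, actual a_5 = 243 ✓
n=6: candidate gives 729, actual a_6 = 729 ✓
n=7: candidate gives 2187, actual a_7 = 2187 ✓
n=8: candidate gives 6561, actual a_8 = 6561 ✓
n=9: candidate gives 19683, actual a_9 = 19683 ✓
n=10: candidate gives 59049, actual a_10 = 59049 ✓
n=11: candidate gives 177147, actual a_11 = 177147 ✓
n=12: candidate gives 531441, actual a_12 = 531441 ✓
n=13: candidate gives 1594323, actual a_13 = 1594323 ✓
n=14: candidate gives 4782969, actual a_14 = 4782969 ✓
n=15: candidate gives 14348907, actual a_15 = 14348907 ✓
n=16: candidate gives 43046721, actual a_16 = 43046721 ✓
n=17: candidate gives 129140163, actual a_17 = 129140163 ✓
n=18: candidate gives 387420489, actual a_18 = 387420489 ✓
n=19: candidate gives 1162261467, actual a_19 = 1162261467 ✓
n=20: candidate gives 3486784401, actual a_20 = 3486784401 ✓
n=21: candidate gives 10460353203, actual a_21 = 10460353203 ✓

yes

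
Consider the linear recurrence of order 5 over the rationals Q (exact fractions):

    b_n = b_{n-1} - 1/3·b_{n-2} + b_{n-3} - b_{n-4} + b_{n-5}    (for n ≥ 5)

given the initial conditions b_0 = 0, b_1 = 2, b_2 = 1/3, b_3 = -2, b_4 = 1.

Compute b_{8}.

b_5 = 1·1 + -1/3·-2 + 1·1/3 + -1·2 + 1·0 = 0
b_6 = 1·0 + -1/3·1 + 1·-2 + -1·1/3 + 1·2 = -2/3
b_7 = 1·-2/3 + -1/3·0 + 1·1 + -1·-2 + 1·1/3 = 8/3
b_8 = 1·8/3 + -1/3·-2/3 + 1·0 + -1·1 + 1·-2 = -1/9

-1/9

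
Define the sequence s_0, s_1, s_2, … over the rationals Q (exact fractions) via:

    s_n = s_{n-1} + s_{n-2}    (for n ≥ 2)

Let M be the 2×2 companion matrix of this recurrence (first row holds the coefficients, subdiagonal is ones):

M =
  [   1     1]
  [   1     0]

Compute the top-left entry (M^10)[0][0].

89

(M^10)[0][0] is the top entry after applying M 10 times to the unit state (1, 0). Equivalently it is h_{11} for the auxiliary sequence (h_n) obeying the same recurrence with h_1 = 1 and h_i = 0 for 0 ≤ i < 1:
h_2 = 1·1 + 1·0 = 1
h_3 = 1·1 + 1·1 = 2
h_4 = 1·2 + 1·1 = 3
h_5 = 1·3 + 1·2 = 5
h_6 = 1·5 + 1·3 = 8
h_7 = 1·8 + 1·5 = 13
h_8 = 1·13 + 1·8 = 21
h_9 = 1·21 + 1·13 = 34
h_10 = 1·34 + 1·21 = 55
h_11 = 1·55 + 1·34 = 89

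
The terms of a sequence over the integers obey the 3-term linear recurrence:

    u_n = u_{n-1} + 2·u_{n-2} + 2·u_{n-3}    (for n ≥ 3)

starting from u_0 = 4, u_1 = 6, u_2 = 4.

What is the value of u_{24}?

u_3 = 1·4 + 2·6 + 2·4 = 24
u_4 = 1·24 + 2·4 + 2·6 = 44
u_5 = 1·44 + 2·24 + 2·4 = 100
u_6 = 1·100 + 2·44 + 2·24 = 236
u_7 = 1·236 + 2·100 + 2·44 = 524
u_8 = 1·524 + 2·236 + 2·100 = 1196
u_9 = 1·1196 + 2·524 + 2·236 = 2716
u_10 = 1·2716 + 2·1196 + 2·524 = 6156
u_11 = 1·6156 + 2·2716 + 2·1196 = 13980
u_12 = 1·13980 + 2·6156 + 2·2716 = 31724
u_13 = 1·31724 + 2·13980 + 2·6156 = 71996
u_14 = 1·71996 + 2·31724 + 2·13980 = 163404
u_15 = 1·163404 + 2·71996 + 2·31724 = 370844
u_16 = 1·370844 + 2·163404 + 2·71996 = 841644
u_17 = 1·841644 + 2·370844 + 2·163404 = 1910140
u_18 = 1·1910140 + 2·841644 + 2·370844 = 4335116
u_19 = 1·4335116 + 2·1910140 + 2·841644 = 9838684
u_20 = 1·9838684 + 2·4335116 + 2·1910140 = 22329196
u_21 = 1·22329196 + 2·9838684 + 2·4335116 = 50676796
u_22 = 1·50676796 + 2·22329196 + 2·9838684 = 115012556
u_23 = 1·115012556 + 2·50676796 + 2·22329196 = 261024540
u_24 = 1·261024540 + 2·115012556 + 2·50676796 = 592403244

592403244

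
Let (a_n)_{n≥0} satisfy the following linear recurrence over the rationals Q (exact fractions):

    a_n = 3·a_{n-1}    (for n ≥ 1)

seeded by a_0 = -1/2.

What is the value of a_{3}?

-27/2

a_1 = 3·-1/2 = -3/2
a_2 = 3·-3/2 = -9/2
a_3 = 3·-9/2 = -27/2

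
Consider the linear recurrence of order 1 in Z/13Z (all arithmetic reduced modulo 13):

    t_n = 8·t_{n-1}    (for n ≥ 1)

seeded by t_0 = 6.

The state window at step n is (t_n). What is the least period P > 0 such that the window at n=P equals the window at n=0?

n=0: window = (6)
n=1: window = (9)
n=2: window = (7)
n=3: window = (4)
n=4: window = (6)
window at n=4 equals window at n=0 → period = 4

4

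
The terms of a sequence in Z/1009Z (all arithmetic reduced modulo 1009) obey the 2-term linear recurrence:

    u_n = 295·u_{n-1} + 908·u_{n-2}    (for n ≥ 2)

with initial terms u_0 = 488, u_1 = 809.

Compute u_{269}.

u_2 = 295·809 + 908·488 = 684
u_3 = 295·684 + 908·809 = 0
u_4 = 295·0 + 908·684 = 537
u_5 = 295·537 + 908·0 = 2
u_6 = 295·2 + 908·537 = 839
u_7 = 295·839 + 908·2 = 98
Continuing the recurrence:
  u_8 = 675;  u_9 = 544;  u_10 = 486;  u_11 = 643;  u_12 = 348;  u_13 = 384
  u_14 = 439;  u_15 = 920;  u_16 = 36;  u_17 = 438;  u_18 = 458;  u_19 = 62
  u_20 = 284;  u_21 = 834;  u_22 = 411;  u_23 = 687;  u_24 = 723;  u_25 = 620
  u_26 = 905;  u_27 = 537;  u_28 = 416;  u_29 = 880;  u_30 = 649;  u_31 = 666
  u_32 = 760;  u_33 = 539;  u_34 = 516;  u_35 = 917;  u_36 = 455;  u_37 = 239
  u_38 = 334;  u_39 = 734;  u_40 = 167;  u_41 = 356;  u_42 = 370;  u_43 = 546
  u_44 = 602;  u_45 = 355;  u_46 = 536;  u_47 = 176;  u_48 = 811;  u_49 = 498
  u_50 = 423;  u_51 = 830;  u_52 = 327;  u_53 = 527;  u_54 = 349;  u_55 = 287
  u_56 = 984;  u_57 = 971;  u_58 = 396;  u_59 = 587;  u_60 = 990;  u_61 = 693
  u_62 = 518;  u_63 = 79;  u_64 = 248;  u_65 = 605;  u_66 = 59;  u_67 = 696
  u_68 = 588;  u_69 = 246;  u_70 = 65;  u_71 = 383;  u_72 = 475;  u_73 = 542
  u_74 = 925;  u_75 = 189;  u_76 = 672;  u_77 = 558;  u_78 = 883;  u_79 = 309
  u_80 = 963;  u_81 = 626;  u_82 = 633;  u_83 = 411;  u_84 = 808;  u_85 = 94
  u_86 = 608;  u_87 = 354;  u_88 = 644;  u_89 = 858;  u_90 = 392;  u_91 = 730
  u_92 = 192;  u_93 = 63;  u_94 = 202;  u_95 = 759;  u_96 = 694;  u_97 = 937
  u_98 = 485;  u_99 = 6;  u_100 = 208;  u_101 = 214;  u_102 = 753;  u_103 = 739
  u_104 = 692;  u_105 = 349;  u_106 = 775;  u_107 = 657;  u_108 = 514;  u_109 = 517
  u_110 = 710;  u_111 = 838;  u_112 = 943;  u_113 = 828;  u_114 = 694;  u_115 = 22
  u_116 = 972;  u_117 = 989;  u_118 = 864;  u_119 = 614;  u_120 = 29;  u_121 = 18
  u_122 = 363;  u_123 = 331;  u_124 = 442;  u_125 = 95;  u_126 = 536;  u_127 = 202
  u_128 = 409;  u_129 = 362;  u_130 = 905;  u_131 = 361;  u_132 = 964;  u_133 = 714
  u_134 = 258;  u_135 = 969;  u_136 = 484;  u_137 = 515;  u_138 = 123;  u_139 = 414
  u_140 = 735;  u_141 = 454;  u_142 = 164;  u_143 = 508;  u_144 = 108;  u_145 = 732
  u_146 = 205;  u_147 = 669;  u_148 = 75;  u_149 = 970;  u_150 = 91;  u_151 = 514
  u_152 = 170;  u_153 = 254;  u_154 = 247;  u_155 = 797;  u_156 = 296;  u_157 = 769
  u_158 = 204;  u_159 = 673;  u_160 = 347;  u_161 = 86;  u_162 = 413;  u_163 = 141
  u_164 = 891;  u_165 = 390;  u_166 = 843;  u_167 = 432;  u_168 = 928;  u_169 = 76
  u_170 = 331;  u_171 = 168;  u_172 = 994;  u_173 = 805;  u_174 = 866;  u_175 = 617
  u_176 = 712;  u_177 = 409;  u_178 = 311;  u_179 = 995;  u_180 = 783;  u_181 = 329
  u_182 = 819;  u_183 = 522;  u_184 = 641;  u_185 = 158;  u_186 = 31;  u_187 = 250
  u_188 = 998;  u_189 = 766;  u_190 = 56;  u_191 = 703;  u_192 = 938;  u_193 = 880
  u_194 = 395;  u_195 = 402;  u_196 = 1002;  u_197 = 720;  u_198 = 208;  u_199 = 748
  u_200 = 879;  u_201 = 119;  u_202 = 812;  u_203 = 496;  u_204 = 741;  u_205 = 1005
  u_206 = 663;  u_207 = 243;  u_208 = 686;  u_209 = 243;  u_210 = 381;  u_211 = 69
  u_212 = 36;  u_213 = 624;  u_214 = 842;  u_215 = 719;  u_216 = 938;  u_217 = 273
  u_218 = 932;  u_219 = 162;  u_220 = 72;  u_221 = 842;  u_222 = 976;  u_223 = 69
  u_224 = 481;  u_225 = 729;  u_226 = 998;  u_227 = 819;  u_228 = 556;  u_229 = 581
  u_230 = 213;  u_231 = 118;  u_232 = 180;  u_233 = 822;  u_234 = 312;  u_235 = 946
  u_236 = 353;  u_237 = 517;  u_238 = 827;  u_239 = 38;  u_240 = 331;  u_241 = 979
  u_242 = 97;  u_243 = 366;  u_244 = 300;  u_245 = 75;  u_246 = 906;  u_247 = 382
  u_248 = 1004;  u_249 = 303;  u_250 = 89;  u_251 = 697;  u_252 = 880;  u_253 = 520
  u_254 = 953;  u_255 = 581;  u_256 = 476;  u_257 = 10;  u_258 = 279;  u_259 = 575
  u_260 = 186;  u_261 = 831;  u_262 = 343;  u_263 = 101;  u_264 = 197;  u_265 = 491
  u_266 = 841;  u_267 = 740
u_268 = 295·740 + 908·841 = 171
u_269 = 295·171 + 908·740 = 930

930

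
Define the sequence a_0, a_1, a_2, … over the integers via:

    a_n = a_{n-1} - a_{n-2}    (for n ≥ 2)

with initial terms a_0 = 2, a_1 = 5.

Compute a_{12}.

2

a_2 = 1·5 + -1·2 = 3
a_3 = 1·3 + -1·5 = -2
a_4 = 1·-2 + -1·3 = -5
a_5 = 1·-5 + -1·-2 = -3
a_6 = 1·-3 + -1·-5 = 2
a_7 = 1·2 + -1·-3 = 5
a_8 = 1·5 + -1·2 = 3
a_9 = 1·3 + -1·5 = -2
a_10 = 1·-2 + -1·3 = -5
a_11 = 1·-5 + -1·-2 = -3
a_12 = 1·-3 + -1·-5 = 2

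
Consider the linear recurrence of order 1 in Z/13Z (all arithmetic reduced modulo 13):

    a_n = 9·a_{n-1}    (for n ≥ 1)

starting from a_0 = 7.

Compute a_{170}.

a_1 = 9·7 = 11
a_2 = 9·11 = 8
a_3 = 9·8 = 7
(a_3) = (7) = (a_0), so the sequence has period 3.
170 ≡ 2 (mod 3), hence a_170 = a_2 = 8.

8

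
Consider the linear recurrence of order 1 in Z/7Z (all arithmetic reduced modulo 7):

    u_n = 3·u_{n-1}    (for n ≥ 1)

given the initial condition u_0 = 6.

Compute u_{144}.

6

u_1 = 3·6 = 4
u_2 = 3·4 = 5
u_3 = 3·5 = 1
u_4 = 3·1 = 3
u_5 = 3·3 = 2
u_6 = 3·2 = 6
(u_6) = (6) = (u_0), so the sequence has period 6.
144 ≡ 0 (mod 6), hence u_144 = u_0 = 6.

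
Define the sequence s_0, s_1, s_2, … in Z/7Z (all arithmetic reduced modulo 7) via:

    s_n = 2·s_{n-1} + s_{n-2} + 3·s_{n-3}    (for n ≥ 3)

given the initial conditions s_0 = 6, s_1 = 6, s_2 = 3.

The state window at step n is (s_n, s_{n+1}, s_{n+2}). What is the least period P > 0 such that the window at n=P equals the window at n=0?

342

n=0: window = (6, 6, 3)
n=1: window = (6, 3, 2)
n=2: window = (3, 2, 4)
n=3: window = (2, 4, 5)
n=4: window = (4, 5, 6)
n=5: window = (5, 6, 1)
n=6: window = (6, 1, 2)
n=7: window = (1, 2, 2)
n=8: window = (2, 2, 2)
n=9: window = (2, 2, 5)
n=10: window = (2, 5, 4)
n=11: window = (5, 4, 5)
n=12: window = (4, 5, 1)
n=13: window = (5, 1, 5)
n=14: window = (1, 5, 5)
n=15: window = (5, 5, 4)
n=16: window = (5, 4, 0)
n=17: window = (4, 0, 5)
n=18: window = (0, 5, 1)
n=19: window = (5, 1, 0)
n=20: window = (1, 0, 2)
n=21: window = (0, 2, 0)
n=22: window = (2, 0, 2)
n=23: window = (0, 2, 3)
n=24: window = (2, 3, 1)
n=25: window = (3, 1, 4)
n=26: window = (1, 4, 4)
n=27: window = (4, 4, 1)
n=28: window = (4, 1, 4)
n=29: window = (1, 4, 0)
n=30: window = (4, 0, 0)
n=31: window = (0, 0, 5)
n=32: window = (0, 5, 3)
n=33: window = (5, 3, 4)
n=34: window = (3, 4, 5)
n=35: window = (4, 5, 2)
n=36: window = (5, 2, 0)
n=37: window = (2, 0, 3)
n=38: window = (0, 3, 5)
n=39: window = (3, 5, 6)
n=40: window = (5, 6, 5)
…
n=340: window = (2, 2, 6)
n=341: window = (2, 6, 6)
n=342: window = (6, 6, 3)
window at n=342 equals window at n=0 → period = 342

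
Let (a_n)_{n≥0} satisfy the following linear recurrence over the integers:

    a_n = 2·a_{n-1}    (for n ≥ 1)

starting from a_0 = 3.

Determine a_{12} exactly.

12288

a_1 = 2·3 = 6
a_2 = 2·6 = 12
a_3 = 2·12 = 24
a_4 = 2·24 = 48
a_5 = 2·48 = 96
a_6 = 2·96 = 192
a_7 = 2·192 = 384
a_8 = 2·384 = 768
a_9 = 2·768 = 1536
a_10 = 2·1536 = 3072
a_11 = 2·3072 = 6144
a_12 = 2·6144 = 12288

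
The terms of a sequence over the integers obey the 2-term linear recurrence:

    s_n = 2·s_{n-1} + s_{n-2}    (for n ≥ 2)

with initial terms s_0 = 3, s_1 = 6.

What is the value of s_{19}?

s_2 = 2·6 + 1·3 = 15
s_3 = 2·15 + 1·6 = 36
s_4 = 2·36 + 1·15 = 87
s_5 = 2·87 + 1·36 = 210
s_6 = 2·210 + 1·87 = 507
s_7 = 2·507 + 1·210 = 1224
s_8 = 2·1224 + 1·507 = 2955
s_9 = 2·2955 + 1·1224 = 7134
s_10 = 2·7134 + 1·2955 = 17223
s_11 = 2·17223 + 1·7134 = 41580
s_12 = 2·41580 + 1·17223 = 100383
s_13 = 2·100383 + 1·41580 = 242346
s_14 = 2·242346 + 1·100383 = 585075
s_15 = 2·585075 + 1·242346 = 1412496
s_16 = 2·1412496 + 1·585075 = 3410067
s_17 = 2·3410067 + 1·1412496 = 8232630
s_18 = 2·8232630 + 1·3410067 = 19875327
s_19 = 2·19875327 + 1·8232630 = 47983284

47983284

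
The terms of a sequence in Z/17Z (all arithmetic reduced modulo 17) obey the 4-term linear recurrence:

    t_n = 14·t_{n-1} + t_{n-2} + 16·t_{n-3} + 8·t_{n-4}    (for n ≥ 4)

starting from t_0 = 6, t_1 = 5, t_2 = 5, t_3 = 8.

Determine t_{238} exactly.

t_4 = 14·8 + 1·5 + 16·5 + 8·6 = 7
t_5 = 14·7 + 1·8 + 16·5 + 8·5 = 5
t_6 = 14·5 + 1·7 + 16·8 + 8·5 = 7
t_7 = 14·7 + 1·5 + 16·7 + 8·8 = 7
t_8 = 14·7 + 1·7 + 16·5 + 8·7 = 3
t_9 = 14·3 + 1·7 + 16·7 + 8·5 = 14
Continuing the recurrence:
  t_10 = 10;  t_11 = 3;  t_12 = 11;  t_13 = 4;  t_14 = 8;  t_15 = 10
  t_16 = 11;  t_17 = 1;  t_18 = 11;  t_19 = 3;  t_20 = 4;  t_21 = 5
  t_22 = 6;  t_23 = 7;  t_24 = 12;  t_25 = 5;  t_26 = 4;  t_27 = 3
  t_28 = 1;  t_29 = 2;  t_30 = 7;  t_31 = 4;  t_32 = 1;  t_33 = 10
  t_34 = 6;  t_35 = 6;  t_36 = 3;  t_37 = 3;  t_38 = 2;  t_39 = 8
  t_40 = 16;  t_41 = 16;  t_42 = 10;  t_43 = 0;  t_44 = 3;  t_45 = 7
  t_46 = 11;  t_47 = 5;  t_48 = 13;  t_49 = 11;  t_50 = 12;  t_51 = 2
  t_52 = 14;  t_53 = 2;  t_54 = 0;  t_55 = 4;  t_56 = 13;  t_57 = 15
  t_58 = 15;  t_59 = 6;  t_60 = 1;  t_61 = 6;  t_62 = 12;  t_63 = 0
  t_64 = 14;  t_65 = 11;  t_66 = 9;  t_67 = 4;  t_68 = 13;  t_69 = 10
  t_70 = 0;  t_71 = 12;  t_72 = 7;  t_73 = 3;  t_74 = 3;  t_75 = 15
  t_76 = 11;  t_77 = 3;  t_78 = 11;  t_79 = 11;  t_80 = 12;  t_81 = 5
  t_82 = 6;  t_83 = 12;  t_84 = 10;  t_85 = 16;  t_86 = 15;  t_87 = 6
  t_88 = 10;  t_89 = 4;  t_90 = 10;  t_91 = 12;  t_92 = 16;  t_93 = 3
  t_94 = 7;  t_95 = 11;  t_96 = 14;  t_97 = 3;  t_98 = 16;  t_99 = 12
  t_100 = 4;  t_101 = 8;  t_102 = 11;  t_103 = 16;  t_104 = 4;  t_105 = 6
  t_106 = 7;  t_107 = 7;  t_108 = 12;  t_109 = 12;  t_110 = 8;  t_111 = 15
  t_112 = 13;  t_113 = 13;  t_114 = 6;  t_115 = 0;  t_116 = 12;  t_117 = 11
  t_118 = 10;  t_119 = 3;  t_120 = 1;  t_121 = 10;  t_122 = 14;  t_123 = 8
  t_124 = 5;  t_125 = 8;  t_126 = 0;  t_127 = 16;  t_128 = 1;  t_129 = 9
  t_130 = 9;  t_131 = 7;  t_132 = 4;  t_133 = 7;  t_134 = 14;  t_135 = 0
  t_136 = 5;  t_137 = 10;  t_138 = 2;  t_139 = 16;  t_140 = 1;  t_141 = 6
  t_142 = 0;  t_143 = 14;  t_144 = 11;  t_145 = 12;  t_146 = 12;  t_147 = 9
  t_148 = 10;  t_149 = 12;  t_150 = 10;  t_151 = 10;  t_152 = 14;  t_153 = 3
  t_154 = 7;  t_155 = 14;  t_156 = 6;  t_157 = 13;  t_158 = 9;  t_159 = 7
  t_160 = 6;  t_161 = 16;  t_162 = 6;  t_163 = 14;  t_164 = 13;  t_165 = 12
  t_166 = 11;  t_167 = 10;  t_168 = 5;  t_169 = 12;  t_170 = 13;  t_171 = 14
  t_172 = 16;  t_173 = 15;  t_174 = 10;  t_175 = 13;  t_176 = 16;  t_177 = 7
  t_178 = 11;  t_179 = 11;  t_180 = 14;  t_181 = 14;  t_182 = 15;  t_183 = 9
  t_184 = 1;  t_185 = 1;  t_186 = 7;  t_187 = 0;  t_188 = 14;  t_189 = 10
  t_190 = 6;  t_191 = 12;  t_192 = 4;  t_193 = 6;  t_194 = 5;  t_195 = 15
  t_196 = 3;  t_197 = 15;  t_198 = 0;  t_199 = 13;  t_200 = 4;  t_201 = 2
  t_202 = 2;  t_203 = 11;  t_204 = 16;  t_205 = 11;  t_206 = 5;  t_207 = 0
  t_208 = 3;  t_209 = 6;  t_210 = 8;  t_211 = 13;  t_212 = 4;  t_213 = 7
  t_214 = 0;  t_215 = 5;  t_216 = 10;  t_217 = 14;  t_218 = 14;  t_219 = 2
  t_220 = 6;  t_221 = 14;  t_222 = 6;  t_223 = 6;  t_224 = 5;  t_225 = 12
  t_226 = 11;  t_227 = 5;  t_228 = 7;  t_229 = 1;  t_230 = 2;  t_231 = 11
  t_232 = 7;  t_233 = 13;  t_234 = 7;  t_235 = 5;  t_236 = 1
t_237 = 14·1 + 1·5 + 16·7 + 8·13 = 14
t_238 = 14·14 + 1·1 + 16·5 + 8·7 = 10

10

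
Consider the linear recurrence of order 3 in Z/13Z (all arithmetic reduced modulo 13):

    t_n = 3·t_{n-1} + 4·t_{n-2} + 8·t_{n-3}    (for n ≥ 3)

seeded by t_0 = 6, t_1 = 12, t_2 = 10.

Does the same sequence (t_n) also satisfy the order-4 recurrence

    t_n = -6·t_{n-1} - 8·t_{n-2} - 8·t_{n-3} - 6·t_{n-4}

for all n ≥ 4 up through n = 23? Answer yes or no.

Terms t_0..t_23: 6, 12, 10, 9, 7, 7, 4, 5, 9, 1, 1, 1, 2, 5, 5, 12, 5, 12, 9, 11, 9, 0, 7, 2
n=4: candidate gives 7, actual t_4 = 7 ✓
n=5: candidate gives 7, actual t_5 = 7 ✓
n=6: candidate gives 4, actual t_6 = 4 ✓
n=7: candidate gives 5, actual t_7 = 5 ✓
n=8: candidate gives 9, actual t_8 = 9 ✓
n=9: candidate gives 1, actual t_9 = 1 ✓
n=10: candidate gives 1, actual t_10 = 1 ✓
n=11: candidate gives 1, actual t_11 = 1 ✓
n=12: candidate gives 2, actual t_12 = 2 ✓
n=13: candidate gives 5, actual t_13 = 5 ✓
n=14: candidate gives 5, actual t_14 = 5 ✓
n=15: candidate gives 12, actual t_15 = 12 ✓
n=16: candidate gives 5, actual t_16 = 5 ✓
n=17: candidate gives 12, actual t_17 = 12 ✓
n=18: candidate gives 9, actual t_18 = 9 ✓
n=19: candidate gives 11, actual t_19 = 11 ✓
n=20: candidate gives 9, actual t_20 = 9 ✓
n=21: candidate gives 0, actual t_21 = 0 ✓
n=22: candidate gives 7, actual t_22 = 7 ✓
n=23: candidate gives 2, actual t_23 = 2 ✓

yes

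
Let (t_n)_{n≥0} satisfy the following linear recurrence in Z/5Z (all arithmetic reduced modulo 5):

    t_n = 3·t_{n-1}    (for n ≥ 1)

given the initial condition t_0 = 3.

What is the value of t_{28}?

t_1 = 3·3 = 4
t_2 = 3·4 = 2
t_3 = 3·2 = 1
t_4 = 3·1 = 3
(t_4) = (3) = (t_0), so the sequence has period 4.
28 ≡ 0 (mod 4), hence t_28 = t_0 = 3.

3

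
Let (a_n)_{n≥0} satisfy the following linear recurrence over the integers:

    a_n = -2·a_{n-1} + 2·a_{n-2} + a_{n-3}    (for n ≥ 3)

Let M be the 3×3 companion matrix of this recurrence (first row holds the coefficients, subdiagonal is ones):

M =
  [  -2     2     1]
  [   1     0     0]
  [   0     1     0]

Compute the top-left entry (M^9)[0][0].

(M^9)[0][0] is the top entry after applying M 9 times to the unit state (1, 0, 0). Equivalently it is h_{11} for the auxiliary sequence (h_n) obeying the same recurrence with h_2 = 1 and h_i = 0 for 0 ≤ i < 2:
h_3 = -2·1 + 2·0 + 1·0 = -2
h_4 = -2·-2 + 2·1 + 1·0 = 6
h_5 = -2·6 + 2·-2 + 1·1 = -15
h_6 = -2·-15 + 2·6 + 1·-2 = 40
h_7 = -2·40 + 2·-15 + 1·6 = -104
h_8 = -2·-104 + 2·40 + 1·-15 = 273
h_9 = -2·273 + 2·-104 + 1·40 = -714
h_10 = -2·-714 + 2·273 + 1·-104 = 1870
h_11 = -2·1870 + 2·-714 + 1·273 = -4895

-4895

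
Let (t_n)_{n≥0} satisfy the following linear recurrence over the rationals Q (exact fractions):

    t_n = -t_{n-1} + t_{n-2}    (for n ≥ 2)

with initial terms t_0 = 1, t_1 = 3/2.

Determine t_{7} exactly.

t_2 = -1·3/2 + 1·1 = -1/2
t_3 = -1·-1/2 + 1·3/2 = 2
t_4 = -1·2 + 1·-1/2 = -5/2
t_5 = -1·-5/2 + 1·2 = 9/2
t_6 = -1·9/2 + 1·-5/2 = -7
t_7 = -1·-7 + 1·9/2 = 23/2

23/2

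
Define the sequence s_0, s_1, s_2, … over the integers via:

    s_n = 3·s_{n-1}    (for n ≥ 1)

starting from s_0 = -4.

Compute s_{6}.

-2916

s_1 = 3·-4 = -12
s_2 = 3·-12 = -36
s_3 = 3·-36 = -108
s_4 = 3·-108 = -324
s_5 = 3·-324 = -972
s_6 = 3·-972 = -2916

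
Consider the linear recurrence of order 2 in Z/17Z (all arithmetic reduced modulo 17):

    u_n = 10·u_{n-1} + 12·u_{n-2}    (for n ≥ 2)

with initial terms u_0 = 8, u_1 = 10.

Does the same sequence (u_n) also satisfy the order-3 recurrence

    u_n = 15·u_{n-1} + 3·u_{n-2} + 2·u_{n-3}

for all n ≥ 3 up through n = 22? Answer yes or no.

Terms u_0..u_22: 8, 10, 9, 6, 15, 1, 3, 8, 14, 15, 12, 11, 16, 3, 1, 12, 13, 2, 6, 16, 11, 13, 7
n=3: candidate gives 11, actual u_3 = 6 ✗

no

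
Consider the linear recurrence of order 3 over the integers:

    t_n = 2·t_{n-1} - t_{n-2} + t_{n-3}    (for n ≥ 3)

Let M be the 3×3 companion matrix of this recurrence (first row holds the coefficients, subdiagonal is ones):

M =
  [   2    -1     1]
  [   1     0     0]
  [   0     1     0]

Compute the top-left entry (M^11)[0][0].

465

(M^11)[0][0] is the top entry after applying M 11 times to the unit state (1, 0, 0). Equivalently it is h_{13} for the auxiliary sequence (h_n) obeying the same recurrence with h_2 = 1 and h_i = 0 for 0 ≤ i < 2:
h_3 = 2·1 + -1·0 + 1·0 = 2
h_4 = 2·2 + -1·1 + 1·0 = 3
h_5 = 2·3 + -1·2 + 1·1 = 5
h_6 = 2·5 + -1·3 + 1·2 = 9
h_7 = 2·9 + -1·5 + 1·3 = 16
h_8 = 2·16 + -1·9 + 1·5 = 28
h_9 = 2·28 + -1·16 + 1·9 = 49
h_10 = 2·49 + -1·28 + 1·16 = 86
h_11 = 2·86 + -1·49 + 1·28 = 151
h_12 = 2·151 + -1·86 + 1·49 = 265
h_13 = 2·265 + -1·151 + 1·86 = 465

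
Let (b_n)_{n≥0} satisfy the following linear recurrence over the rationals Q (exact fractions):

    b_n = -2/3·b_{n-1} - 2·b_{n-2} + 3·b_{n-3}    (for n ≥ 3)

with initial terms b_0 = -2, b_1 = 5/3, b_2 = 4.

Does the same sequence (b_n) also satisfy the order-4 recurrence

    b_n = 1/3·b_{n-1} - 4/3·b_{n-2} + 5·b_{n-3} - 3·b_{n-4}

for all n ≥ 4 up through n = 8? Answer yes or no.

Terms b_0..b_8: -2, 5/3, 4, -12, 5, 98/3, -610/9, -139/27, 19196/81
n=4: candidate gives 5, actual b_4 = 5 ✓
n=5: candidate gives 98/3, actual b_5 = 98/3 ✓
n=6: candidate gives -610/9, actual b_6 = -610/9 ✓
n=7: candidate gives -139/27, actual b_7 = -139/27 ✓
n=8: candidate gives 19196/81, actual b_8 = 19196/81 ✓

yes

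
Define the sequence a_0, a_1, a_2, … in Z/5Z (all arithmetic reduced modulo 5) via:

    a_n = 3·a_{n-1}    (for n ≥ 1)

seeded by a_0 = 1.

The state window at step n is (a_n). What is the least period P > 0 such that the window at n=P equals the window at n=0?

n=0: window = (1)
n=1: window = (3)
n=2: window = (4)
n=3: window = (2)
n=4: window = (1)
window at n=4 equals window at n=0 → period = 4

4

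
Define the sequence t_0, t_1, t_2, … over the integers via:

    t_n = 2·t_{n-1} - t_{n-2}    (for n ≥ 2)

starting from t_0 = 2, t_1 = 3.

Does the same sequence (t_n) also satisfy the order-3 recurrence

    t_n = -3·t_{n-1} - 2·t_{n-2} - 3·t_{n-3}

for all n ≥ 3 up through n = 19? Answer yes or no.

no

Terms t_0..t_19: 2, 3, 4, 5, 6, 7, 8, 9, 10, 11, 12, 13, 14, 15, 16, 17, 18, 19, 20, 21
n=3: candidate gives -24, actual t_3 = 5 ✗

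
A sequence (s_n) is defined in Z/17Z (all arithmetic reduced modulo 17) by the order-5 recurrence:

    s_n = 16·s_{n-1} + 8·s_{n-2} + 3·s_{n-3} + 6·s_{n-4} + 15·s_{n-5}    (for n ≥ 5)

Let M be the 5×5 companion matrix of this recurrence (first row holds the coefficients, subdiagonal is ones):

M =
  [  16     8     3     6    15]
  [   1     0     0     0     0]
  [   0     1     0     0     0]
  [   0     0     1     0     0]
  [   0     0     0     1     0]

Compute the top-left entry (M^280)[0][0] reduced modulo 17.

9

(M^280)[0][0] is the top entry after applying M 280 times to the unit state (1, 0, 0, 0, 0). Equivalently it is h_{284} for the auxiliary sequence (h_n) obeying the same recurrence with h_4 = 1 and h_i = 0 for 0 ≤ i < 4:
h_5 = 16·1 + 8·0 + 3·0 + 6·0 + 15·0 = 16
h_6 = 16·16 + 8·1 + 3·0 + 6·0 + 15·0 = 9
h_7 = 16·9 + 8·16 + 3·1 + 6·0 + 15·0 = 3
h_8 = 16·3 + 8·9 + 3·16 + 6·1 + 15·0 = 4
h_9 = 16·4 + 8·3 + 3·9 + 6·16 + 15·1 = 5
h_10 = 16·5 + 8·4 + 3·3 + 6·9 + 15·16 = 7
Continuing the recurrence:
  h_11 = 11;  h_12 = 10;  h_13 = 2;  h_14 = 7;  h_15 = 6;  h_16 = 9
  h_17 = 1;  h_18 = 8;  h_19 = 15;  h_20 = 9;  h_21 = 4;  h_22 = 6
  h_23 = 8;  h_24 = 8;  h_25 = 12;  h_26 = 2;  h_27 = 1;  h_28 = 15
  h_29 = 4;  h_30 = 5;  h_31 = 6;  h_32 = 15;  h_33 = 8;  h_34 = 16
  h_35 = 0;  h_36 = 9;  h_37 = 6;  h_38 = 10;  h_39 = 16;  h_40 = 0
  h_41 = 6;  h_42 = 5;  h_43 = 0;  h_44 = 9;  h_45 = 8;  h_46 = 14
  h_47 = 16;  h_48 = 4;  h_49 = 9;  h_50 = 3;  h_51 = 13;  h_52 = 13
  h_53 = 10;  h_54 = 14;  h_55 = 7;  h_56 = 0;  h_57 = 13;  h_58 = 4
  h_59 = 12;  h_60 = 11;  h_61 = 5;  h_62 = 15;  h_63 = 3;  h_64 = 4
  h_65 = 5;  h_66 = 14;  h_67 = 9;  h_68 = 0;  h_69 = 0;  h_70 = 16
  h_71 = 10;  h_72 = 15;  h_73 = 11;  h_74 = 14;  h_75 = 11;  h_76 = 0
  h_77 = 13;  h_78 = 14;  h_79 = 9;  h_80 = 1;  h_81 = 4;  h_82 = 4
  h_83 = 6;  h_84 = 9;  h_85 = 5;  h_86 = 16;  h_87 = 11;  h_88 = 4
  h_89 = 8;  h_90 = 7;  h_91 = 1;  h_92 = 13;  h_93 = 5;  h_94 = 9
  h_95 = 11;  h_96 = 16;  h_97 = 1;  h_98 = 0;  h_99 = 2;  h_100 = 7
  h_101 = 0;  h_102 = 9;  h_103 = 7;  h_104 = 1;  h_105 = 0;  h_106 = 15
  h_107 = 12;  h_108 = 15;  h_109 = 5;  h_110 = 3;  h_111 = 5;  h_112 = 15
  h_113 = 0;  h_114 = 7;  h_115 = 11;  h_116 = 6;  h_117 = 5;  h_118 = 16
  h_119 = 9;  h_120 = 12;  h_121 = 7;  h_122 = 15;  h_123 = 14;  h_124 = 11
  h_125 = 11;  h_126 = 8;  h_127 = 14;  h_128 = 2;  h_129 = 8;  h_130 = 8
  h_131 = 11;  h_132 = 10;  h_133 = 10;  h_134 = 16;  h_135 = 8;  h_136 = 1
  h_137 = 15;  h_138 = 8;  h_139 = 12;  h_140 = 2;  h_141 = 2;  h_142 = 0
  h_143 = 10;  h_144 = 1;  h_145 = 2;  h_146 = 15;  h_147 = 13;  h_148 = 14
  h_149 = 9;  h_150 = 7;  h_151 = 2;  h_152 = 3;  h_153 = 9;  h_154 = 11
  h_155 = 0;  h_156 = 10;  h_157 = 3;  h_158 = 6;  h_159 = 9;  h_160 = 6
  h_161 = 14;  h_162 = 6;  h_163 = 13;  h_164 = 10;  h_165 = 14;  h_166 = 11
  h_167 = 10;  h_168 = 1;  h_169 = 6;  h_170 = 2;  h_171 = 2;  h_172 = 1
  h_173 = 4;  h_174 = 10;  h_175 = 16;  h_176 = 10;  h_177 = 0;  h_178 = 10
  h_179 = 11;  h_180 = 12;  h_181 = 1;  h_182 = 1;  h_183 = 4;  h_184 = 6
  h_185 = 11;  h_186 = 2;  h_187 = 7;  h_188 = 2;  h_189 = 12;  h_190 = 15
  h_191 = 6;  h_192 = 12;  h_193 = 13;  h_194 = 14;  h_195 = 13;  h_196 = 11
  h_197 = 2;  h_198 = 13;  h_199 = 1;  h_200 = 13;  h_201 = 7;  h_202 = 4
  h_203 = 3;  h_204 = 7;  h_205 = 11;  h_206 = 13;  h_207 = 4;  h_208 = 16
  h_209 = 5;  h_210 = 4;  h_211 = 14;  h_212 = 2;  h_213 = 1;  h_214 = 3
  h_215 = 2;  h_216 = 9;  h_217 = 1;  h_218 = 8;  h_219 = 16;  h_220 = 16
  h_221 = 5;  h_222 = 13;  h_223 = 2;  h_224 = 11;  h_225 = 8;  h_226 = 1
  h_227 = 14;  h_228 = 12;  h_229 = 10;  h_230 = 16;  h_231 = 12;  h_232 = 3
  h_233 = 7;  h_234 = 10;  h_235 = 10;  h_236 = 0;  h_237 = 10;  h_238 = 15
  h_239 = 3;  h_240 = 8;  h_241 = 2;  h_242 = 5;  h_243 = 6;  h_244 = 14
  h_245 = 11;  h_246 = 9;  h_247 = 11;  h_248 = 13;  h_249 = 4;  h_250 = 12
  h_251 = 5;  h_252 = 6;  h_253 = 0;  h_254 = 8;  h_255 = 16;  h_256 = 6
  h_257 = 15;  h_258 = 10;  h_259 = 4;  h_260 = 6;  h_261 = 15;  h_262 = 7
  h_263 = 16;  h_264 = 11;  h_265 = 12;  h_266 = 0;  h_267 = 7;  h_268 = 12
  h_269 = 9;  h_270 = 16;  h_271 = 15;  h_272 = 11;  h_273 = 0;  h_274 = 7
  h_275 = 16;  h_276 = 8;  h_277 = 0;  h_278 = 1;  h_279 = 3;  h_280 = 4
  h_281 = 7;  h_282 = 6
h_283 = 16·6 + 8·7 + 3·4 + 6·3 + 15·1 = 10
h_284 = 16·10 + 8·6 + 3·7 + 6·4 + 15·3 = 9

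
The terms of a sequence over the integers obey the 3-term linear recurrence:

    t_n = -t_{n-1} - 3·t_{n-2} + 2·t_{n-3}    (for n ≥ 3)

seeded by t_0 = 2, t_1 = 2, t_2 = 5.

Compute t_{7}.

-76

t_3 = -1·5 + -3·2 + 2·2 = -7
t_4 = -1·-7 + -3·5 + 2·2 = -4
t_5 = -1·-4 + -3·-7 + 2·5 = 35
t_6 = -1·35 + -3·-4 + 2·-7 = -37
t_7 = -1·-37 + -3·35 + 2·-4 = -76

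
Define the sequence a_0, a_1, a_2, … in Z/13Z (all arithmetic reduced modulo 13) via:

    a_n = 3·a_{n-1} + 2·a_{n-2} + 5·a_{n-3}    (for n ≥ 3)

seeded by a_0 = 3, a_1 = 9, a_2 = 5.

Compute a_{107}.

a_3 = 3·5 + 2·9 + 5·3 = 9
a_4 = 3·9 + 2·5 + 5·9 = 4
a_5 = 3·4 + 2·9 + 5·5 = 3
a_6 = 3·3 + 2·4 + 5·9 = 10
a_7 = 3·10 + 2·3 + 5·4 = 4
a_8 = 3·4 + 2·10 + 5·3 = 8
a_9 = 3·8 + 2·4 + 5·10 = 4
a_10 = 3·4 + 2·8 + 5·4 = 9
a_11 = 3·9 + 2·4 + 5·8 = 10
a_12 = 3·10 + 2·9 + 5·4 = 3
a_13 = 3·3 + 2·10 + 5·9 = 9
a_14 = 3·9 + 2·3 + 5·10 = 5
(a_12, a_13, a_14) = (3, 9, 5) = (a_0, a_1, a_2), so the sequence has period 12.
107 ≡ 11 (mod 12), hence a_107 = a_11 = 10.

10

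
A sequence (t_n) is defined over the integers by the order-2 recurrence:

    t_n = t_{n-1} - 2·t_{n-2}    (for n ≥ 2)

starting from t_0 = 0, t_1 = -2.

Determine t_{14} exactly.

182

t_2 = 1·-2 + -2·0 = -2
t_3 = 1·-2 + -2·-2 = 2
t_4 = 1·2 + -2·-2 = 6
t_5 = 1·6 + -2·2 = 2
t_6 = 1·2 + -2·6 = -10
t_7 = 1·-10 + -2·2 = -14
t_8 = 1·-14 + -2·-10 = 6
t_9 = 1·6 + -2·-14 = 34
t_10 = 1·34 + -2·6 = 22
t_11 = 1·22 + -2·34 = -46
t_12 = 1·-46 + -2·22 = -90
t_13 = 1·-90 + -2·-46 = 2
t_14 = 1·2 + -2·-90 = 182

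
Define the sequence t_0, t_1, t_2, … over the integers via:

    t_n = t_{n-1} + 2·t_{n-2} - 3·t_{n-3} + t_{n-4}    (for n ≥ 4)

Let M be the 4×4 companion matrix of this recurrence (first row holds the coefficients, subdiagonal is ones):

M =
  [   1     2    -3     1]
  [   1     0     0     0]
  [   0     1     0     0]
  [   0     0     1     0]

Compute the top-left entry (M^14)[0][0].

(M^14)[0][0] is the top entry after applying M 14 times to the unit state (1, 0, 0, 0). Equivalently it is h_{17} for the auxiliary sequence (h_n) obeying the same recurrence with h_3 = 1 and h_i = 0 for 0 ≤ i < 3:
h_4 = 1·1 + 2·0 + -3·0 + 1·0 = 1
h_5 = 1·1 + 2·1 + -3·0 + 1·0 = 3
h_6 = 1·3 + 2·1 + -3·1 + 1·0 = 2
h_7 = 1·2 + 2·3 + -3·1 + 1·1 = 6
h_8 = 1·6 + 2·2 + -3·3 + 1·1 = 2
h_9 = 1·2 + 2·6 + -3·2 + 1·3 = 11
h_10 = 1·11 + 2·2 + -3·6 + 1·2 = -1
h_11 = 1·-1 + 2·11 + -3·2 + 1·6 = 21
h_12 = 1·21 + 2·-1 + -3·11 + 1·2 = -12
h_13 = 1·-12 + 2·21 + -3·-1 + 1·11 = 44
h_14 = 1·44 + 2·-12 + -3·21 + 1·-1 = -44
h_15 = 1·-44 + 2·44 + -3·-12 + 1·21 = 101
h_16 = 1·101 + 2·-44 + -3·44 + 1·-12 = -131
h_17 = 1·-131 + 2·101 + -3·-44 + 1·44 = 247

247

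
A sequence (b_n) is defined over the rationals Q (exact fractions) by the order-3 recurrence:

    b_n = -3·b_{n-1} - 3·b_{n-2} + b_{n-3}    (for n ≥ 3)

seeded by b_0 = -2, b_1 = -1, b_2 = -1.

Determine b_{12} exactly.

b_3 = -3·-1 + -3·-1 + 1·-2 = 4
b_4 = -3·4 + -3·-1 + 1·-1 = -10
b_5 = -3·-10 + -3·4 + 1·-1 = 17
b_6 = -3·17 + -3·-10 + 1·4 = -17
b_7 = -3·-17 + -3·17 + 1·-10 = -10
b_8 = -3·-10 + -3·-17 + 1·17 = 98
b_9 = -3·98 + -3·-10 + 1·-17 = -281
b_10 = -3·-281 + -3·98 + 1·-10 = 539
b_11 = -3·539 + -3·-281 + 1·98 = -676
b_12 = -3·-676 + -3·539 + 1·-281 = 130

130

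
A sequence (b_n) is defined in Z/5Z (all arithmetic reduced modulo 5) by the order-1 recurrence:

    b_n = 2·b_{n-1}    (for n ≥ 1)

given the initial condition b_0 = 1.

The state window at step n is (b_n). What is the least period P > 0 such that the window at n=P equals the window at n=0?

n=0: window = (1)
n=1: window = (2)
n=2: window = (4)
n=3: window = (3)
n=4: window = (1)
window at n=4 equals window at n=0 → period = 4

4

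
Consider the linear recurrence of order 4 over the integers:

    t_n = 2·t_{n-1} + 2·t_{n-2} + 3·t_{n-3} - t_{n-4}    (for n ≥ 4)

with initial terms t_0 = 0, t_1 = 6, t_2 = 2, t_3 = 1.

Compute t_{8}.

t_4 = 2·1 + 2·2 + 3·6 + -1·0 = 24
t_5 = 2·24 + 2·1 + 3·2 + -1·6 = 50
t_6 = 2·50 + 2·24 + 3·1 + -1·2 = 149
t_7 = 2·149 + 2·50 + 3·24 + -1·1 = 469
t_8 = 2·469 + 2·149 + 3·50 + -1·24 = 1362

1362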